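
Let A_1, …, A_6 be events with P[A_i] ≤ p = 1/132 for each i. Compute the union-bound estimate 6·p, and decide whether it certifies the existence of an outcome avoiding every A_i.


Union bound: P[∪_{i=1}^{6} A_i] ≤ Σ_i P[A_i] ≤ 6·p = 6·(1/132) = 1/22.
Numerically: 1/22 ≈ 0.0455.
Is 1/22 < 1? YES.
Since P[∪ A_i] ≤ 1/22 < 1, the complement has P[∩ A_i^c] ≥ 1 − 1/22 = 21/22 > 0, so some outcome avoids every A_i.

6·p = 1/22 ≈ 0.0455; existence CERTIFIED by the union bound.


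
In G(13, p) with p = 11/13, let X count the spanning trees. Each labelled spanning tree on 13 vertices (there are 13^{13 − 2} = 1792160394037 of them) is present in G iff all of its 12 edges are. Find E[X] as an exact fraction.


K_13 has 13^{13 − 2} = 1792160394037 labelled spanning trees.
For each such spanning tree H, let X_H = 1 if all 12 edges of H are present in G. Then P[X_H = 1] = p^{12} = (11/13)^{12} = 3138428376721/23298085122481.
By linearity: E[X] = Σ_H E[X_H] = 1792160394037 · p^{12} = 1792160394037 · 3138428376721/23298085122481 = 3138428376721/13.
Numerically: E[X] ≈ 2.414e+11.

E[X] = 1792160394037 · (11/13)^{12} = 3138428376721/13 ≈ 2.414e+11.


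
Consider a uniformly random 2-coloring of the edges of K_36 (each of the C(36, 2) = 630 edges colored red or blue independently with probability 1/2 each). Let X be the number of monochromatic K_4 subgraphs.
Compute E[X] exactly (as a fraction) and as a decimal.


Let X = Σ_S X_S over the C(36, 4) = 58905 subsets S of size 4, where X_S = 1 if the K_4 on S is monochromatic.
For a fixed S, the K_4 on S has C(4, 2) = 6 edges. P[all 6 edges red] = (1/2)^6, and likewise for blue, so P[monochromatic] = 2·(1/2)^6 = 2^{1 − 6} = 1/32.
Summing: E[X] = C(36, 4) · 2^{1 − 6} = 58905 · 1/32 = 58905/32.
Numerically: E[X] ≈ 1840.7812.

E[X] = C(36,4)·2^(1−C(4,2)) = 58905/32 ≈ 1840.7812.


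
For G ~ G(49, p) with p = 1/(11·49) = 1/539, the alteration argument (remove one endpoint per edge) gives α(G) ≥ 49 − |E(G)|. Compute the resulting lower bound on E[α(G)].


E[|E(G)|] = C(49, 2)·p = 1176 · (1/539) = 24/11.
E[α(G)] ≥ n − E[|E(G)|] = 49 − 24/11 = 515/11.
Numerically: ≈ 46.818.
(This is only a lower bound; the true E[α(G)] may be larger.)

E[α(G)] ≥ 515/11 ≈ 46.818.


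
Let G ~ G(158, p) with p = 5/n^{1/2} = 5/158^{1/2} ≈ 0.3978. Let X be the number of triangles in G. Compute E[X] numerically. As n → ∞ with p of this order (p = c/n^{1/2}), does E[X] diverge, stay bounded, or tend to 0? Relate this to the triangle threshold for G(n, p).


Number of potential triangles: C(158, 3) = 644956.
Each occurs with probability p³ ≈ (0.3978)³ ≈ 6.293966e-02.
By linearity: E[X] = C(158, 3)·p³ ≈ 644956 · 6.293966e-02 ≈ 40593.3104.
Since α = 1/2 < 1, p = c/n^{1/2} ≫ 1/n is above the triangle threshold p ~ 1/n. Asymptotically E[X] ~ (c³/6)·n^{3(1−α)} = (5³/6)·n^{1.5} → ∞; triangles are abundant w.h.p.

E[X] ≈ 40593.3104; in regime p = Θ(1/n^{1/2}) E[X] diverges (above the triangle threshold p ~ 1/n).


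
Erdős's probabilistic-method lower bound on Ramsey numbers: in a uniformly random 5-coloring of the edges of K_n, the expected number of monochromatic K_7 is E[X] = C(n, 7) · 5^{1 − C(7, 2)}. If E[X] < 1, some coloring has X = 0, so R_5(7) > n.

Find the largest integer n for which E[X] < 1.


We need C(n, 7) · 5^{1 − 21} < 1, i.e. C(n, 7) < 5^{21 − 1} = 95367431640625.
Check values of n near the boundary:
  n = 332: C(332, 7) = 82772214646616; 82772214646616 < 95367431640625? YES
  n = 333: C(333, 7) = 84549532139028; 84549532139028 < 95367431640625? YES
  n = 334: C(334, 7) = 86359460961576; 86359460961576 < 95367431640625? YES
  n = 335: C(335, 7) = 88202498238195; 88202498238195 < 95367431640625? YES
  n = 336: C(336, 7) = 90079147136880; 90079147136880 < 95367431640625? YES
  n = 337: C(337, 7) = 91989916924632; 91989916924632 < 95367431640625? YES
  n = 338: C(338, 7) = 93935323022736; 93935323022736 < 95367431640625? YES
  n = 339: C(339, 7) = 95915887062372; 95915887062372 < 95367431640625? NO
The largest n with C(n, 7) < 95367431640625 is n = 338 (where E[X] = 93935323022736/95367431640625 ≈ 0.984983). Hence R_5(7) > 338, i.e. R_5(7) ≥ 339.

Largest n = 338; hence R_5(7) > 338.


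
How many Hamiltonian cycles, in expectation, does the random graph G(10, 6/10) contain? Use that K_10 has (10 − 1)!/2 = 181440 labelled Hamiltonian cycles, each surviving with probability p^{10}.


K_10 has (10 − 1)!/2 = 181440 labelled Hamiltonian cycles.
For each such Hamiltonian cycle H, let X_H = 1 if all 10 edges of H are present in G. Then P[X_H = 1] = p^{10} = (3/5)^{10} = 59049/9765625.
Summing the indicators: E[X] = Σ_H E[X_H] = 181440 · p^{10} = 181440 · 59049/9765625 = 2142770112/1953125.
Numerically: E[X] ≈ 1097.1.

E[X] = 181440 · (3/5)^{10} = 2142770112/1953125 ≈ 1097.1.


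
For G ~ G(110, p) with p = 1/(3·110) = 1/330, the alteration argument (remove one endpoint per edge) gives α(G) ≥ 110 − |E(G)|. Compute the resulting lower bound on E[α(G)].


E[|E(G)|] = C(110, 2)·p = 5995 · (1/330) = 109/6.
E[α(G)] ≥ n − E[|E(G)|] = 110 − 109/6 = 551/6.
Numerically: ≈ 91.83333.
(This is only a lower bound; the true E[α(G)] may be larger.)

E[α(G)] ≥ 551/6 ≈ 91.83333.


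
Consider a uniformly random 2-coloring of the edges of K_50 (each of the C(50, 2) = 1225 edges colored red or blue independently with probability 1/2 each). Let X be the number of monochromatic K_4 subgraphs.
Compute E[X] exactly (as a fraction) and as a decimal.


Let X = Σ_S X_S over the C(50, 4) = 230300 subsets S of size 4, where X_S = 1 if the K_4 on S is monochromatic.
For a fixed S, the K_4 on S has C(4, 2) = 6 edges. P[all 6 edges red] = (1/2)^6, and likewise for blue, so P[monochromatic] = 2·(1/2)^6 = 2^{1 − 6} = 1/32.
By linearity: E[X] = C(50, 4) · 2^{1 − 6} = 230300 · 1/32 = 57575/8.
Numerically: E[X] ≈ 7196.875.

E[X] = C(50,4)·2^(1−C(4,2)) = 57575/8 ≈ 7196.875.


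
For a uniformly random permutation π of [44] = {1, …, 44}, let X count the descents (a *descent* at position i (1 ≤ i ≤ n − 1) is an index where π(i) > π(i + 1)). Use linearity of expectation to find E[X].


Write X = Σ X_I over i = 1, …, 43, with X_I the indicator of one descent.
There are 43 indicators.
For each fixed i, the pair (π(i), π(i+1)) is a uniformly random ordered pair of distinct values from {1, …, 44}; by symmetry P[π(i) > π(i+1)] = 1/2.
By linearity: E[X] = 43 · (1/2) = (44 − 1) · (1/2) = 43/2 ≈ 21.500000.

E[X] = 43/2 = 21.500000.


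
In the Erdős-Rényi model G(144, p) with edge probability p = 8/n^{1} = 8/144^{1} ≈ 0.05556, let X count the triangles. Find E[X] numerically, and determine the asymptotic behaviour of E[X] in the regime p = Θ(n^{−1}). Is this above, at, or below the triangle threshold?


Number of potential triangles: C(144, 3) = 487344.
Each occurs with probability p³ ≈ (0.05556)³ ≈ 1.714678e-04.
By linearity: E[X] = C(144, 3)·p³ ≈ 487344 · 1.714678e-04 ≈ 83.5638.
Here α = 1, so p = 8/n is exactly at the triangle threshold p ~ 1/n. Asymptotically E[X] → c³/6 = 8³/6 = 256/3 ≈ 85.3333, a bounded constant. In this regime the triangle count is asymptotically Poisson(c³/6).

E[X] ≈ 83.5638; in regime p = Θ(1/n^{1}) E[X] stays bounded (at the triangle threshold p ~ 1/n).


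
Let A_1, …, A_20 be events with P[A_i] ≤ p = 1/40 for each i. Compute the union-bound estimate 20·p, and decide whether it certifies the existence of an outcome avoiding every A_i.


Union bound: P[∪_{i=1}^{20} A_i] ≤ Σ_i P[A_i] ≤ 20·p = 20·(1/40) = 1/2.
Numerically: 1/2 ≈ 0.5000.
Is 1/2 < 1? YES.
Since P[∪ A_i] ≤ 1/2 < 1, the complement has P[∩ A_i^c] ≥ 1 − 1/2 = 1/2 > 0, so some outcome avoids every A_i.

20·p = 1/2 ≈ 0.5000; existence CERTIFIED by the union bound.


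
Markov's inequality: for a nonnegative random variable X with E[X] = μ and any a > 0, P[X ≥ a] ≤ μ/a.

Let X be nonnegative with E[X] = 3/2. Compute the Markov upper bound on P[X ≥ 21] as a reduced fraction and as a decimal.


μ = E[X] = 3/2, a = 21.
Markov: P[X ≥ 21] ≤ μ/a = (3/2)/21 = 1/14.
Numerically: ≈ 0.0714.
(Since a = 21 > μ = 1.5000, the bound 1/14 is < 1 and informative.)

P[X ≥ 21] ≤ 1/14 ≈ 0.0714.


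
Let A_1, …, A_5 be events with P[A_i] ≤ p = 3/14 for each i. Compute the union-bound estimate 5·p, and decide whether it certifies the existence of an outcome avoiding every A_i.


Union bound: P[∪_{i=1}^{5} A_i] ≤ Σ_i P[A_i] ≤ 5·p = 5·(3/14) = 15/14.
Numerically: 15/14 ≈ 1.071429.
Is 15/14 < 1? NO.
Since the bound 15/14 is ≥ 1, the union bound is uninformative here; it does NOT by itself certify existence.

5·p = 15/14 ≈ 1.071429; existence NOT certified by the union bound.


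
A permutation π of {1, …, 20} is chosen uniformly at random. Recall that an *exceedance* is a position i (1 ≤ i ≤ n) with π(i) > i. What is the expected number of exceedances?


Write X = Σ_{i=1}^{20} X_i, where X_i = 1_{π(i) > i}.
For each fixed i, π(i) is uniform over {1, …, 20} (marginal of a uniform permutation), so P[π(i) > i] = (n − i)/n. Summing: Σ_{i=1}^{20} (n − i)/n = (0 + 1 + … + 19)/20 = 20(20 − 1)/(2·20) = (20 − 1)/2.
Hence E[X] = Σ_{i=1}^{20} (20 − i)/20 = 19/2 ≈ 9.500000.

E[X] = 19/2 = 9.500000.


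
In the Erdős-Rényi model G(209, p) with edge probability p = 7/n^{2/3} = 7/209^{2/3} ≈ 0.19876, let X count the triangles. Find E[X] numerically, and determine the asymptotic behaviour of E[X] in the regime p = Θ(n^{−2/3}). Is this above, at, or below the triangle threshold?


Number of potential triangles: C(209, 3) = 1499784.
Each occurs with probability p³ ≈ (0.19876)³ ≈ 7.8523843e-03.
By linearity: E[X] = C(209, 3)·p³ ≈ 1499784 · 7.8523843e-03 ≈ 11776.88038.
Since α = 2/3 < 1, p = c/n^{2/3} ≫ 1/n is above the triangle threshold p ~ 1/n. Asymptotically E[X] ~ (c³/6)·n^{3(1−α)} = (7³/6)·n^{1} → ∞; triangles are abundant w.h.p.

E[X] ≈ 11776.88038; in regime p = Θ(1/n^{2/3}) E[X] diverges (above the triangle threshold p ~ 1/n).


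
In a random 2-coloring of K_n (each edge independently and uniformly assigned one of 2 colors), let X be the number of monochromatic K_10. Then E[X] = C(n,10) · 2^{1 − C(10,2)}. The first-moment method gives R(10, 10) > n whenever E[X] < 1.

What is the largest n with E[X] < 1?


We need C(n, 10) · 2^{1 − 45} < 1, i.e. C(n, 10) < 2^{45 − 1} = 17592186044416.
Check values of n near the boundary:
  n = 97: C(97, 10) = 12576469727536; 12576469727536 < 17592186044416? YES
  n = 98: C(98, 10) = 14005614014756; 14005614014756 < 17592186044416? YES
  n = 99: C(99, 10) = 15579278510796; 15579278510796 < 17592186044416? YES
  n = 100: C(100, 10) = 17310309456440; 17310309456440 < 17592186044416? YES
  n = 101: C(101, 10) = 19212541264840; 19212541264840 < 17592186044416? NO
  n = 102: C(102, 10) = 21300860967540; 21300860967540 < 17592186044416? NO
  n = 103: C(103, 10) = 23591276125340; 23591276125340 < 17592186044416? NO
The largest n with C(n, 10) < 17592186044416 is n = 100 (where E[X] = 2163788682055/2199023255552 ≈ 0.983977). Hence R(10, 10) > 100, i.e. R(10, 10) ≥ 101.

Largest n = 100; hence R(10, 10) > 100.


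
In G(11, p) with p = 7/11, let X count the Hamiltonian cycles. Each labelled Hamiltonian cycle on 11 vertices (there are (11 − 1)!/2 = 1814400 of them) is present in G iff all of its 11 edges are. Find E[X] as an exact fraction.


K_11 has (11 − 1)!/2 = 1814400 labelled Hamiltonian cycles.
For each such Hamiltonian cycle H, let X_H = 1 if all 11 edges of H are present in G. Then P[X_H = 1] = p^{11} = (7/11)^{11} = 1977326743/285311670611.
By linearity: E[X] = Σ_H E[X_H] = 1814400 · p^{11} = 1814400 · 1977326743/285311670611 = 3587661642499200/285311670611.
Numerically: E[X] ≈ 1.257e+04.

E[X] = 1814400 · (7/11)^{11} = 3587661642499200/285311670611 ≈ 1.257e+04.


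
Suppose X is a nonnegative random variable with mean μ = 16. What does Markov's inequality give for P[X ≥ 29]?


μ = E[X] = 16, a = 29.
Markov: P[X ≥ 29] ≤ μ/a = (16)/29 = 16/29.
Numerically: ≈ 0.5517.
(Since a = 29 > μ = 16.0000, the bound 16/29 is < 1 and informative.)

P[X ≥ 29] ≤ 16/29 ≈ 0.5517.


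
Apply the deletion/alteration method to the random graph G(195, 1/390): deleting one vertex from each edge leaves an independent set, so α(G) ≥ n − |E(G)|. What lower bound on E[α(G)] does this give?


E[|E(G)|] = C(195, 2)·p = 18915 · (1/390) = 97/2.
E[α(G)] ≥ n − E[|E(G)|] = 195 − 97/2 = 293/2.
Numerically: ≈ 146.500.
(This is only a lower bound; the true E[α(G)] may be larger.)

E[α(G)] ≥ 293/2 ≈ 146.500.


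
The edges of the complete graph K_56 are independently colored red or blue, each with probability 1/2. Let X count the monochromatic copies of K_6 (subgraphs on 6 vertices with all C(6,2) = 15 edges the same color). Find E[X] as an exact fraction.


Let X = Σ_S X_S over the C(56, 6) = 32468436 subsets S of size 6, where X_S = 1 if the K_6 on S is monochromatic.
For a fixed S, the K_6 on S has C(6, 2) = 15 edges. P[all 15 edges red] = (1/2)^15, and likewise for blue, so P[monochromatic] = 2·(1/2)^15 = 2^{1 − 15} = 1/16384.
Summing: E[X] = C(56, 6) · 2^{1 − 15} = 32468436 · 1/16384 = 8117109/4096.
Numerically: E[X] ≈ 1981.7161.

E[X] = C(56,6)·2^(1−C(6,2)) = 8117109/4096 ≈ 1981.7161.


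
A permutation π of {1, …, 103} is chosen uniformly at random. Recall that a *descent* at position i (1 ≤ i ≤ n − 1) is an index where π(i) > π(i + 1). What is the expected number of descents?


Write X = Σ X_I over i = 1, …, 102, with X_I the indicator of one descent.
There are 102 indicators.
For each fixed i, the pair (π(i), π(i+1)) is a uniformly random ordered pair of distinct values from {1, …, 103}; by symmetry P[π(i) > π(i+1)] = 1/2.
By linearity: E[X] = 102 · (1/2) = (103 − 1) · (1/2) = 51 ≈ 51.0000.

E[X] = 51 = 51.0000.


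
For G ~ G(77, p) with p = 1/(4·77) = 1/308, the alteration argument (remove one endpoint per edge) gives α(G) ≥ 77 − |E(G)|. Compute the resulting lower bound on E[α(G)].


E[|E(G)|] = C(77, 2)·p = 2926 · (1/308) = 19/2.
E[α(G)] ≥ n − E[|E(G)|] = 77 − 19/2 = 135/2.
Numerically: ≈ 67.500000.
(This is only a lower bound; the true E[α(G)] may be larger.)

E[α(G)] ≥ 135/2 ≈ 67.500000.


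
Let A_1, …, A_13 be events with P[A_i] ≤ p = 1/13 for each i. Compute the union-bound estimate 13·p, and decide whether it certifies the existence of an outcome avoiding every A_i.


Union bound: P[∪_{i=1}^{13} A_i] ≤ Σ_i P[A_i] ≤ 13·p = 13·(1/13) = 1.
Numerically: 1 ≈ 1.000000.
Is 1 < 1? NO.
Since the bound 1 is ≥ 1, the union bound is uninformative here; it does NOT by itself certify existence.

13·p = 1 ≈ 1.000000; existence NOT certified by the union bound.


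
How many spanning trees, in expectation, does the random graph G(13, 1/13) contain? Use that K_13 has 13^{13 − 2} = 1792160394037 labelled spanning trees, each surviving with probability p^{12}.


K_13 has 13^{13 − 2} = 1792160394037 labelled spanning trees.
For each such spanning tree H, let X_H = 1 if all 12 edges of H are present in G. Then P[X_H = 1] = p^{12} = (1/13)^{12} = 1/23298085122481.
By linearity of expectation: E[X] = Σ_H E[X_H] = 1792160394037 · p^{12} = 1792160394037 · 1/23298085122481 = 1/13.
Numerically: E[X] ≈ 0.07692.

E[X] = 1792160394037 · (1/13)^{12} = 1/13 ≈ 0.07692.


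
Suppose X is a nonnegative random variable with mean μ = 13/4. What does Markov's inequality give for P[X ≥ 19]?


μ = E[X] = 13/4, a = 19.
Markov: P[X ≥ 19] ≤ μ/a = (13/4)/19 = 13/76.
Numerically: ≈ 0.1711.
(Since a = 19 > μ = 3.2500, the bound 13/76 is < 1 and informative.)

P[X ≥ 19] ≤ 13/76 ≈ 0.1711.


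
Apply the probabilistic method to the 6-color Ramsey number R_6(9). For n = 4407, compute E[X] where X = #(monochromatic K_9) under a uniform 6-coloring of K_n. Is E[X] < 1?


E[X] = C(4407, 9) · 6^{1 − 36} = 1713856532599459170657070050 · 6^{−35} = 1713856532599459170657070050/1719070799748422591028658176.
As a reduced fraction: E[X] = 285642755433243195109511675/286511799958070431838109696 ≈ 0.9969668.
Is E[X] < 1? YES.
Since E[X] < 1, there exists a 6-coloring of K_{4407} with no monochromatic K_9; hence R_6(9) > 4407.

E[X] = 285642755433243195109511675/286511799958070431838109696 ≈ 0.9969668; E[X] < 1, so R_6(9) > 4407.


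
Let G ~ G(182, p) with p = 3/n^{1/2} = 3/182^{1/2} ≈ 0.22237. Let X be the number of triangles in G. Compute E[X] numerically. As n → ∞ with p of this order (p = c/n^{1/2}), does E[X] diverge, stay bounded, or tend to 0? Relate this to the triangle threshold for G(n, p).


Number of potential triangles: C(182, 3) = 988260.
Each occurs with probability p³ ≈ (0.22237)³ ≈ 1.0996556e-02.
By linearity: E[X] = C(182, 3)·p³ ≈ 988260 · 1.0996556e-02 ≈ 10867.45623.
Since α = 1/2 < 1, p = c/n^{1/2} ≫ 1/n is above the triangle threshold p ~ 1/n. Asymptotically E[X] ~ (c³/6)·n^{3(1−α)} = (3³/6)·n^{1.5} → ∞; triangles are abundant w.h.p.

E[X] ≈ 10867.45623; in regime p = Θ(1/n^{1/2}) E[X] diverges (above the triangle threshold p ~ 1/n).


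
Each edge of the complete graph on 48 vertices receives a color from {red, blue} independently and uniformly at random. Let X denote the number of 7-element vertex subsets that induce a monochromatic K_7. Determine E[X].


Let X = Σ_S X_S over the C(48, 7) = 73629072 subsets S of size 7, where X_S = 1 if the K_7 on S is monochromatic.
For a fixed S, the K_7 on S has C(7, 2) = 21 edges. P[all 21 edges red] = (1/2)^21, and likewise for blue, so P[monochromatic] = 2·(1/2)^21 = 2^{1 − 21} = 1/1048576.
Summing: E[X] = C(48, 7) · 2^{1 − 21} = 73629072 · 1/1048576 = 4601817/65536.
Numerically: E[X] ≈ 70.2182.

E[X] = C(48,7)·2^(1−C(7,2)) = 4601817/65536 ≈ 70.2182.


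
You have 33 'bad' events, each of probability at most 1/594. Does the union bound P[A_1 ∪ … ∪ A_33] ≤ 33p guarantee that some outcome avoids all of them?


Union bound: P[∪_{i=1}^{33} A_i] ≤ Σ_i P[A_i] ≤ 33·p = 33·(1/594) = 1/18.
Numerically: 1/18 ≈ 0.0556.
Is 1/18 < 1? YES.
Since P[∪ A_i] ≤ 1/18 < 1, the complement has P[∩ A_i^c] ≥ 1 − 1/18 = 17/18 > 0, so some outcome avoids every A_i.

33·p = 1/18 ≈ 0.0556; existence CERTIFIED by the union bound.


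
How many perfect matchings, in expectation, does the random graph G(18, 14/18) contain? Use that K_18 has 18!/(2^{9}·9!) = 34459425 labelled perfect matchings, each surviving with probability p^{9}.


K_18 has 18!/(2^{9}·9!) = 34459425 labelled perfect matchings.
For each such perfect matching H, let X_H = 1 if all 9 edges of H are present in G. Then P[X_H = 1] = p^{9} = (7/9)^{9} = 40353607/387420489.
By linearity: E[X] = Σ_H E[X_H] = 34459425 · p^{9} = 34459425 · 40353607/387420489 = 17167433257975/4782969.
Numerically: E[X] ≈ 3.58928e+06.

E[X] = 34459425 · (7/9)^{9} = 17167433257975/4782969 ≈ 3.58928e+06.


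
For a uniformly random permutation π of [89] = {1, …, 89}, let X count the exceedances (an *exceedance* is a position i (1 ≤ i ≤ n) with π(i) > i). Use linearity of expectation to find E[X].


Write X = Σ_{i=1}^{89} X_i, where X_i = 1_{π(i) > i}.
For each fixed i, π(i) is uniform over {1, …, 89} (marginal of a uniform permutation), so P[π(i) > i] = (n − i)/n. Summing: Σ_{i=1}^{89} (n − i)/n = (0 + 1 + … + 88)/89 = 89(89 − 1)/(2·89) = (89 − 1)/2.
Hence E[X] = Σ_{i=1}^{89} (89 − i)/89 = 44 ≈ 44.000.

E[X] = 44 = 44.000.


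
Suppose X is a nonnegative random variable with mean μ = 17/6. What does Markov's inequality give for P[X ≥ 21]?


μ = E[X] = 17/6, a = 21.
Markov: P[X ≥ 21] ≤ μ/a = (17/6)/21 = 17/126.
Numerically: ≈ 0.135.
(Since a = 21 > μ = 2.833, the bound 17/126 is < 1 and informative.)

P[X ≥ 21] ≤ 17/126 ≈ 0.135.


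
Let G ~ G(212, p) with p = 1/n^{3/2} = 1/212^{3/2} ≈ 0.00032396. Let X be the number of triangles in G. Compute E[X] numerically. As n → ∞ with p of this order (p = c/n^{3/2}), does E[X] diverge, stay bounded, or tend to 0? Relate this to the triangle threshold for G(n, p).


Number of potential triangles: C(212, 3) = 1565620.
Each occurs with probability p³ ≈ (0.00032396)³ ≈ 3.4000760e-11.
By linearity: E[X] = C(212, 3)·p³ ≈ 1565620 · 3.4000760e-11 ≈ 0.00005.
Since α = 3/2 > 1, p = c/n^{3/2} = o(1/n) is below the triangle threshold p ~ 1/n. Asymptotically E[X] ~ (c³/6)·n^{3(1−α)} = (1³/6)·n^{-1.5} → 0, so by Markov's inequality G has no triangles w.h.p.

E[X] ≈ 0.00005; in regime p = Θ(1/n^{3/2}) E[X] tends to 0 (below the triangle threshold p ~ 1/n).


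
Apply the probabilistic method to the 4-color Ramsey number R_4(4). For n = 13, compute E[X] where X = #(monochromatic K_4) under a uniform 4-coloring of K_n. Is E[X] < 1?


E[X] = C(13, 4) · 4^{1 − 6} = 715 · 4^{−5} = 715/1024.
As a reduced fraction: E[X] = 715/1024 ≈ 0.698242.
Is E[X] < 1? YES.
Since E[X] < 1, there exists a 4-coloring of K_{13} with no monochromatic K_4; hence R_4(4) > 13.

E[X] = 715/1024 ≈ 0.698242; E[X] < 1, so R_4(4) > 13.


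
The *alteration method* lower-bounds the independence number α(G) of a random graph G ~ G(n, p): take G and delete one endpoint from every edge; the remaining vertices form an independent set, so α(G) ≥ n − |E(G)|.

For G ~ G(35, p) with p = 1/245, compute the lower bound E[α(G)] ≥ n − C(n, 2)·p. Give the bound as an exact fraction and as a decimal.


E[|E(G)|] = C(35, 2)·p = 595 · (1/245) = 17/7.
E[α(G)] ≥ n − E[|E(G)|] = 35 − 17/7 = 228/7.
Numerically: ≈ 32.57143.
(This is only a lower bound; the true E[α(G)] may be larger.)

E[α(G)] ≥ 228/7 ≈ 32.57143.


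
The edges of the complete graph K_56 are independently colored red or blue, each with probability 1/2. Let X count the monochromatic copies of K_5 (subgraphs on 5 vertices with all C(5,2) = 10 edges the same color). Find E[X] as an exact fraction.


Let X = Σ_S X_S over the C(56, 5) = 3819816 subsets S of size 5, where X_S = 1 if the K_5 on S is monochromatic.
For a fixed S, the K_5 on S has C(5, 2) = 10 edges. P[all 10 edges red] = (1/2)^10, and likewise for blue, so P[monochromatic] = 2·(1/2)^10 = 2^{1 − 10} = 1/512.
By linearity of expectation: E[X] = C(56, 5) · 2^{1 − 10} = 3819816 · 1/512 = 477477/64.
Numerically: E[X] ≈ 7460.578125.

E[X] = C(56,5)·2^(1−C(5,2)) = 477477/64 ≈ 7460.578125.


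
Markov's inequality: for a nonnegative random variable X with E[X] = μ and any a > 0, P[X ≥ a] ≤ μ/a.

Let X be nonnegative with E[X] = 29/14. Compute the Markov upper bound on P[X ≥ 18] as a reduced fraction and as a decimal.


μ = E[X] = 29/14, a = 18.
Markov: P[X ≥ 18] ≤ μ/a = (29/14)/18 = 29/252.
Numerically: ≈ 0.11508.
(Since a = 18 > μ = 2.07143, the bound 29/252 is < 1 and informative.)

P[X ≥ 18] ≤ 29/252 ≈ 0.11508.


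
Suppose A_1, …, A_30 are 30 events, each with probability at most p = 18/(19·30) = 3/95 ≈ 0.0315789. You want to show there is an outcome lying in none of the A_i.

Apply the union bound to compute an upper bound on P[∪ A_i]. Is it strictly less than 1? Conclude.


Union bound: P[∪_{i=1}^{30} A_i] ≤ Σ_i P[A_i] ≤ 30·p = 30·(3/95) = 18/19.
Numerically: 18/19 ≈ 0.9473684.
Is 18/19 < 1? YES.
Since P[∪ A_i] ≤ 18/19 < 1, the complement has P[∩ A_i^c] ≥ 1 − 18/19 = 1/19 > 0, so some outcome avoids every A_i.

30·p = 18/19 ≈ 0.9473684; existence CERTIFIED by the union bound.


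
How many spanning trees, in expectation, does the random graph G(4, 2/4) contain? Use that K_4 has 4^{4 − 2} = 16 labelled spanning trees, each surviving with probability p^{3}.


K_4 has 4^{4 − 2} = 16 labelled spanning trees.
For each such spanning tree H, let X_H = 1 if all 3 edges of H are present in G. Then P[X_H = 1] = p^{3} = (1/2)^{3} = 1/8.
By linearity of expectation: E[X] = Σ_H E[X_H] = 16 · p^{3} = 16 · 1/8 = 2.
Numerically: E[X] ≈ 2.

E[X] = 16 · (1/2)^{3} = 2 ≈ 2.


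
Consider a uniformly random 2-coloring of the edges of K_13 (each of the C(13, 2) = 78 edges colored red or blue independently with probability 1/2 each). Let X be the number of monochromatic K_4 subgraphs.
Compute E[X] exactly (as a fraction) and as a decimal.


Let X = Σ_S X_S over the C(13, 4) = 715 subsets S of size 4, where X_S = 1 if the K_4 on S is monochromatic.
For a fixed S, the K_4 on S has C(4, 2) = 6 edges. P[all 6 edges red] = (1/2)^6, and likewise for blue, so P[monochromatic] = 2·(1/2)^6 = 2^{1 − 6} = 1/32.
By linearity of expectation: E[X] = C(13, 4) · 2^{1 − 6} = 715 · 1/32 = 715/32.
Numerically: E[X] ≈ 22.3438.

E[X] = C(13,4)·2^(1−C(4,2)) = 715/32 ≈ 22.3438.


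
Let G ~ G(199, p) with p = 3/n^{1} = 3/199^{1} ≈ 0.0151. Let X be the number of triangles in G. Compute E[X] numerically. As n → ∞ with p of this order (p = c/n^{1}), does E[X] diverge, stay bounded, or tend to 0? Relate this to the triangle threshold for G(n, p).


Number of potential triangles: C(199, 3) = 1293699.
Each occurs with probability p³ ≈ (0.0151)³ ≈ 3.42614e-06.
By linearity: E[X] = C(199, 3)·p³ ≈ 1293699 · 3.42614e-06 ≈ 4.432.
Here α = 1, so p = 3/n is exactly at the triangle threshold p ~ 1/n. Asymptotically E[X] → c³/6 = 3³/6 = 9/2 ≈ 4.500, a bounded constant. In this regime the triangle count is asymptotically Poisson(c³/6).

E[X] ≈ 4.432; in regime p = Θ(1/n^{1}) E[X] stays bounded (at the triangle threshold p ~ 1/n).


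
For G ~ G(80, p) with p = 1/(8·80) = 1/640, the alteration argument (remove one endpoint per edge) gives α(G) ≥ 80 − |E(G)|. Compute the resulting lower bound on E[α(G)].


E[|E(G)|] = C(80, 2)·p = 3160 · (1/640) = 79/16.
E[α(G)] ≥ n − E[|E(G)|] = 80 − 79/16 = 1201/16.
Numerically: ≈ 75.06250.
(This is only a lower bound; the true E[α(G)] may be larger.)

E[α(G)] ≥ 1201/16 ≈ 75.06250.


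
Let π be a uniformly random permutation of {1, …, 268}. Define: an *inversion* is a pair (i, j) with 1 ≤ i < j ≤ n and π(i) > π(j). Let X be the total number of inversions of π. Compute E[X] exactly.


Write X = Σ X_I over the C(268, 2) = 35778 pairs i < j, with X_I the indicator of one inversion.
There are 35778 indicators.
For each fixed pair i < j, the values π(i) and π(j) are two distinct elements of {1, …, 268} in uniformly random order; by symmetry P[π(i) > π(j)] = 1/2.
By linearity: E[X] = 35778 · (1/2) = C(268, 2) · (1/2) = 35778/2 = 17889 ≈ 17889.00000.

E[X] = 17889 = 17889.00000.


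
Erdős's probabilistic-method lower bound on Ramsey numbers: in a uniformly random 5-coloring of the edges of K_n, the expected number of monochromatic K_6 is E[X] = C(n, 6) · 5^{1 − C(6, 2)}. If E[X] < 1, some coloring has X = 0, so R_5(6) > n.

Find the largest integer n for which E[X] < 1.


We need C(n, 6) · 5^{1 − 15} < 1, i.e. C(n, 6) < 5^{15 − 1} = 6103515625.
Check values of n near the boundary:
  n = 127: C(127, 6) = 5169379425; 5169379425 < 6103515625? YES
  n = 128: C(128, 6) = 5423611200; 5423611200 < 6103515625? YES
  n = 129: C(129, 6) = 5688177600; 5688177600 < 6103515625? YES
  n = 130: C(130, 6) = 5963412000; 5963412000 < 6103515625? YES
  n = 131: C(131, 6) = 6249655776; 6249655776 < 6103515625? NO
  n = 132: C(132, 6) = 6547258432; 6547258432 < 6103515625? NO
  n = 133: C(133, 6) = 6856577728; 6856577728 < 6103515625? NO
The largest n with C(n, 6) < 6103515625 is n = 130 (where E[X] = 47707296/48828125 ≈ 0.9770). Hence R_5(6) > 130, i.e. R_5(6) ≥ 131.

Largest n = 130; hence R_5(6) > 130.


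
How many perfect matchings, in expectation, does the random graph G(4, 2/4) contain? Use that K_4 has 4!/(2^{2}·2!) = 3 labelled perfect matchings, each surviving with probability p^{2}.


K_4 has 4!/(2^{2}·2!) = 3 labelled perfect matchings.
For each such perfect matching H, let X_H = 1 if all 2 edges of H are present in G. Then P[X_H = 1] = p^{2} = (1/2)^{2} = 1/4.
By linearity of expectation: E[X] = Σ_H E[X_H] = 3 · p^{2} = 3 · 1/4 = 3/4.
Numerically: E[X] ≈ 0.75.

E[X] = 3 · (1/2)^{2} = 3/4 ≈ 0.75.


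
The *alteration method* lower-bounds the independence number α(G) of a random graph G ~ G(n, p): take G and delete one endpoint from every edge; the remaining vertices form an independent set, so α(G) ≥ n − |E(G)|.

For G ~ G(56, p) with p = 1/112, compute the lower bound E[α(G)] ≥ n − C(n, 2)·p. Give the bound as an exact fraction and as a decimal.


E[|E(G)|] = C(56, 2)·p = 1540 · (1/112) = 55/4.
E[α(G)] ≥ n − E[|E(G)|] = 56 − 55/4 = 169/4.
Numerically: ≈ 42.25000.
(This is only a lower bound; the true E[α(G)] may be larger.)

E[α(G)] ≥ 169/4 ≈ 42.25000.


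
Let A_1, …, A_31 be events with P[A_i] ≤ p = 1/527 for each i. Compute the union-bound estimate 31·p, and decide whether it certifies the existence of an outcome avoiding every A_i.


Union bound: P[∪_{i=1}^{31} A_i] ≤ Σ_i P[A_i] ≤ 31·p = 31·(1/527) = 1/17.
Numerically: 1/17 ≈ 0.0588.
Is 1/17 < 1? YES.
Since P[∪ A_i] ≤ 1/17 < 1, the complement has P[∩ A_i^c] ≥ 1 − 1/17 = 16/17 > 0, so some outcome avoids every A_i.

31·p = 1/17 ≈ 0.0588; existence CERTIFIED by the union bound.


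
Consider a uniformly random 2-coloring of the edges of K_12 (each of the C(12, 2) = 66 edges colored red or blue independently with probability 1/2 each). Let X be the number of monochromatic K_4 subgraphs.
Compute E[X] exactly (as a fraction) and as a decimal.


Let X = Σ_S X_S over the C(12, 4) = 495 subsets S of size 4, where X_S = 1 if the K_4 on S is monochromatic.
For a fixed S, the K_4 on S has C(4, 2) = 6 edges. P[all 6 edges red] = (1/2)^6, and likewise for blue, so P[monochromatic] = 2·(1/2)^6 = 2^{1 − 6} = 1/32.
Summing: E[X] = C(12, 4) · 2^{1 − 6} = 495 · 1/32 = 495/32.
Numerically: E[X] ≈ 15.468750.

E[X] = C(12,4)·2^(1−C(4,2)) = 495/32 ≈ 15.468750.


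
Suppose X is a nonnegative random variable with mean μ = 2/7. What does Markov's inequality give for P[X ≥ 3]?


μ = E[X] = 2/7, a = 3.
Markov: P[X ≥ 3] ≤ μ/a = (2/7)/3 = 2/21.
Numerically: ≈ 0.0952.
(Since a = 3 > μ = 0.2857, the bound 2/21 is < 1 and informative.)

P[X ≥ 3] ≤ 2/21 ≈ 0.0952.


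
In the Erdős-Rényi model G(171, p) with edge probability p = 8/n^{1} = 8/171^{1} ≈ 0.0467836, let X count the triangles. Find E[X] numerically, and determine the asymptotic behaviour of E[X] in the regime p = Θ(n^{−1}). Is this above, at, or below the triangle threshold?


Number of potential triangles: C(171, 3) = 818805.
Each occurs with probability p³ ≈ (0.0467836)³ ≈ 1.02395679e-04.
By linearity: E[X] = C(171, 3)·p³ ≈ 818805 · 1.02395679e-04 ≈ 83.842094.
Here α = 1, so p = 8/n is exactly at the triangle threshold p ~ 1/n. Asymptotically E[X] → c³/6 = 8³/6 = 256/3 ≈ 85.333333, a bounded constant. In this regime the triangle count is asymptotically Poisson(c³/6).

E[X] ≈ 83.842094; in regime p = Θ(1/n^{1}) E[X] stays bounded (at the triangle threshold p ~ 1/n).


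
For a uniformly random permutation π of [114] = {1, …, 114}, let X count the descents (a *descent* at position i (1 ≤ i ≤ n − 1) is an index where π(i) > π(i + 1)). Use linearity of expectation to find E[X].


Write X = Σ X_I over i = 1, …, 113, with X_I the indicator of one descent.
There are 113 indicators.
For each fixed i, the pair (π(i), π(i+1)) is a uniformly random ordered pair of distinct values from {1, …, 114}; by symmetry P[π(i) > π(i+1)] = 1/2.
By linearity: E[X] = 113 · (1/2) = (114 − 1) · (1/2) = 113/2 ≈ 56.500000.

E[X] = 113/2 = 56.500000.


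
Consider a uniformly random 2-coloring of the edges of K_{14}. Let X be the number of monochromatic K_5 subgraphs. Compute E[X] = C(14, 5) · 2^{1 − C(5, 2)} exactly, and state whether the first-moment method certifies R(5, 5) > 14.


E[X] = C(14, 5) · 2^{1 − 10} = 2002 · 2^{−9} = 2002/512.
As a reduced fraction: E[X] = 1001/256 ≈ 3.9101562.
Is E[X] < 1? NO.
Since E[X] ≥ 1, the first-moment bound is inconclusive at n = 14; it does NOT by itself certify R(5, 5) > 14.

E[X] = 1001/256 ≈ 3.9101562; E[X] ≥ 1; first-moment method inconclusive here.


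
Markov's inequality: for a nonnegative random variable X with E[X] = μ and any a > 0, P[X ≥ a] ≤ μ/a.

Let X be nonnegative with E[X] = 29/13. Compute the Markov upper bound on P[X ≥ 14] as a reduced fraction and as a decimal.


μ = E[X] = 29/13, a = 14.
Markov: P[X ≥ 14] ≤ μ/a = (29/13)/14 = 29/182.
Numerically: ≈ 0.1593.
(Since a = 14 > μ = 2.2308, the bound 29/182 is < 1 and informative.)

P[X ≥ 14] ≤ 29/182 ≈ 0.1593.


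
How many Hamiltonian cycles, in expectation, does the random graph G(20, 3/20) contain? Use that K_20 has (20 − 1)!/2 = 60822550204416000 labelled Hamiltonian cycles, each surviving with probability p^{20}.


K_20 has (20 − 1)!/2 = 60822550204416000 labelled Hamiltonian cycles.
For each such Hamiltonian cycle H, let X_H = 1 if all 20 edges of H are present in G. Then P[X_H = 1] = p^{20} = (3/20)^{20} = 3486784401/104857600000000000000000000.
By linearity of expectation: E[X] = Σ_H E[X_H] = 60822550204416000 · p^{20} = 60822550204416000 · 3486784401/104857600000000000000000000 = 51776152168407487821/25600000000000000000.
Numerically: E[X] ≈ 2.023.

E[X] = 60822550204416000 · (3/20)^{20} = 51776152168407487821/25600000000000000000 ≈ 2.023.


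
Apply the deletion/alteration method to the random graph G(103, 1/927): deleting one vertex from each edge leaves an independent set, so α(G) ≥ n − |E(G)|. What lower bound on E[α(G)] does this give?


E[|E(G)|] = C(103, 2)·p = 5253 · (1/927) = 17/3.
E[α(G)] ≥ n − E[|E(G)|] = 103 − 17/3 = 292/3.
Numerically: ≈ 97.33333.
(This is only a lower bound; the true E[α(G)] may be larger.)

E[α(G)] ≥ 292/3 ≈ 97.33333.


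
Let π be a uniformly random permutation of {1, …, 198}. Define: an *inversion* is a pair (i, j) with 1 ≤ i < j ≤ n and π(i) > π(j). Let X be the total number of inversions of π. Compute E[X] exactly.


Write X = Σ X_I over the C(198, 2) = 19503 pairs i < j, with X_I the indicator of one inversion.
There are 19503 indicators.
For each fixed pair i < j, the values π(i) and π(j) are two distinct elements of {1, …, 198} in uniformly random order; by symmetry P[π(i) > π(j)] = 1/2.
By linearity: E[X] = 19503 · (1/2) = C(198, 2) · (1/2) = 19503/2 = 19503/2 ≈ 9751.500.

E[X] = 19503/2 = 9751.500.


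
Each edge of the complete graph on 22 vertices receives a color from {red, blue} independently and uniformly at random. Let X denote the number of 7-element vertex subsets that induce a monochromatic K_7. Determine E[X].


Let X = Σ_S X_S over the C(22, 7) = 170544 subsets S of size 7, where X_S = 1 if the K_7 on S is monochromatic.
For a fixed S, the K_7 on S has C(7, 2) = 21 edges. P[all 21 edges red] = (1/2)^21, and likewise for blue, so P[monochromatic] = 2·(1/2)^21 = 2^{1 − 21} = 1/1048576.
By linearity: E[X] = C(22, 7) · 2^{1 − 21} = 170544 · 1/1048576 = 10659/65536.
Numerically: E[X] ≈ 0.16264.

E[X] = C(22,7)·2^(1−C(7,2)) = 10659/65536 ≈ 0.16264.


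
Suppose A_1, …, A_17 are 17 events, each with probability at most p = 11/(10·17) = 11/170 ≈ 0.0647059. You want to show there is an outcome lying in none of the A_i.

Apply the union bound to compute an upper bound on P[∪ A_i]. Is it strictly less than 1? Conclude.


Union bound: P[∪_{i=1}^{17} A_i] ≤ Σ_i P[A_i] ≤ 17·p = 17·(11/170) = 11/10.
Numerically: 11/10 ≈ 1.1000000.
Is 11/10 < 1? NO.
Since the bound 11/10 is ≥ 1, the union bound is uninformative here; it does NOT by itself certify existence.

17·p = 11/10 ≈ 1.1000000; existence NOT certified by the union bound.


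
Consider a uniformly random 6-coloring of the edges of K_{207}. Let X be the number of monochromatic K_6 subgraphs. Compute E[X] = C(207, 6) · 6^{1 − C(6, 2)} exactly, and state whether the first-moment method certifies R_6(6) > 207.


E[X] = C(207, 6) · 6^{1 − 15} = 101563230237 · 6^{−14} = 101563230237/78364164096.
As a reduced fraction: E[X] = 33854410079/26121388032 ≈ 1.2960.
Is E[X] < 1? NO.
Since E[X] ≥ 1, the first-moment bound is inconclusive at n = 207; it does NOT by itself certify R_6(6) > 207.

E[X] = 33854410079/26121388032 ≈ 1.2960; E[X] ≥ 1; first-moment method inconclusive here.


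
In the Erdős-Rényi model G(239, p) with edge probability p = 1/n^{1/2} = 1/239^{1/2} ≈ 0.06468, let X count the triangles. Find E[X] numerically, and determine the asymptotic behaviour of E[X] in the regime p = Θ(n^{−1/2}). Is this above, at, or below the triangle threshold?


Number of potential triangles: C(239, 3) = 2246839.
Each occurs with probability p³ ≈ (0.06468)³ ≈ 2.706470e-04.
By linearity: E[X] = C(239, 3)·p³ ≈ 2246839 · 2.706470e-04 ≈ 608.1001.
Since α = 1/2 < 1, p = c/n^{1/2} ≫ 1/n is above the triangle threshold p ~ 1/n. Asymptotically E[X] ~ (c³/6)·n^{3(1−α)} = (1³/6)·n^{1.5} → ∞; triangles are abundant w.h.p.

E[X] ≈ 608.1001; in regime p = Θ(1/n^{1/2}) E[X] diverges (above the triangle threshold p ~ 1/n).


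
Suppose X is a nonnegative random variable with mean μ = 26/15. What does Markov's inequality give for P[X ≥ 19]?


μ = E[X] = 26/15, a = 19.
Markov: P[X ≥ 19] ≤ μ/a = (26/15)/19 = 26/285.
Numerically: ≈ 0.091228.
(Since a = 19 > μ = 1.733333, the bound 26/285 is < 1 and informative.)

P[X ≥ 19] ≤ 26/285 ≈ 0.091228.


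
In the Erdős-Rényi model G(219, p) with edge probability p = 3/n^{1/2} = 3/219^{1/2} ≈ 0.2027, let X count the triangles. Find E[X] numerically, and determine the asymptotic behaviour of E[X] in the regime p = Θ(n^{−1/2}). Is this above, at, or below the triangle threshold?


Number of potential triangles: C(219, 3) = 1726669.
Each occurs with probability p³ ≈ (0.2027)³ ≈ 8.331009e-03.
By linearity: E[X] = C(219, 3)·p³ ≈ 1726669 · 8.331009e-03 ≈ 14384.8946.
Since α = 1/2 < 1, p = c/n^{1/2} ≫ 1/n is above the triangle threshold p ~ 1/n. Asymptotically E[X] ~ (c³/6)·n^{3(1−α)} = (3³/6)·n^{1.5} → ∞; triangles are abundant w.h.p.

E[X] ≈ 14384.8946; in regime p = Θ(1/n^{1/2}) E[X] diverges (above the triangle threshold p ~ 1/n).


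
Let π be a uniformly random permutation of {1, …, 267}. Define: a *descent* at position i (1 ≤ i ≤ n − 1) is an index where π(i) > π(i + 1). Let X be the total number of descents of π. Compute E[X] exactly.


Write X = Σ X_I over i = 1, …, 266, with X_I the indicator of one descent.
There are 266 indicators.
For each fixed i, the pair (π(i), π(i+1)) is a uniformly random ordered pair of distinct values from {1, …, 267}; by symmetry P[π(i) > π(i+1)] = 1/2.
By linearity: E[X] = 266 · (1/2) = (267 − 1) · (1/2) = 133 ≈ 133.000.

E[X] = 133 = 133.000.


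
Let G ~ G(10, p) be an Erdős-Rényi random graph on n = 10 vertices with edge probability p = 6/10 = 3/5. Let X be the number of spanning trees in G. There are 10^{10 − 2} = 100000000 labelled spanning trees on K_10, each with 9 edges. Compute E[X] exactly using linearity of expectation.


K_10 has 10^{10 − 2} = 100000000 labelled spanning trees.
For each such spanning tree H, let X_H = 1 if all 9 edges of H are present in G. Then P[X_H = 1] = p^{9} = (3/5)^{9} = 19683/1953125.
By linearity: E[X] = Σ_H E[X_H] = 100000000 · p^{9} = 100000000 · 19683/1953125 = 5038848/5.
Numerically: E[X] ≈ 1.0078e+06.

E[X] = 100000000 · (3/5)^{9} = 5038848/5 ≈ 1.0078e+06.


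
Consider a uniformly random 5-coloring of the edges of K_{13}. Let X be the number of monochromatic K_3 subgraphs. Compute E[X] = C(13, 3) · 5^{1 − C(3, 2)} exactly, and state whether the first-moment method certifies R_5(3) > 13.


E[X] = C(13, 3) · 5^{1 − 3} = 286 · 5^{−2} = 286/25.
As a reduced fraction: E[X] = 286/25 ≈ 11.440000.
Is E[X] < 1? NO.
Since E[X] ≥ 1, the first-moment bound is inconclusive at n = 13; it does NOT by itself certify R_5(3) > 13.

E[X] = 286/25 ≈ 11.440000; E[X] ≥ 1; first-moment method inconclusive here.
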